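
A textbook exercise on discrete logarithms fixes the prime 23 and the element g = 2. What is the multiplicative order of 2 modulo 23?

11

Since 2 ∈ (Z/23Z)^×, its order divides φ(23) = 23 − 1 = 22 = 2 · 11.
Divisors of 22: 1, 2, 11, 22.
Test each divisor d:
2^1 ≡ 2 (mod 23)
2^2 ≡ 4 (mod 23)
2^11 ≡ 1 (mod 23) ✓
Therefore the multiplicative order of 2 modulo 23 is 11.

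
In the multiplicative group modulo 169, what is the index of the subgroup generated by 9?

4

The order of 9 must divide φ(169) = φ(13^2) = 13·(13−1) = 156 = 2^2 · 3 · 13.
Divisors of 156: 1, 2, 3, 4, 6, 12, 13, 26, 39, 52, 78, 156.
Evaluate successive powers at the divisors of 156:
9^1 ≡ 9 (mod 169)
9^2 ≡ 81 (mod 169)
9^3 ≡ 53 (mod 169)
9^4 ≡ 139 (mod 169)
9^6 ≡ 105 (mod 169)
9^12 ≡ 40 (mod 169)
9^13 ≡ 22 (mod 169)
9^26 ≡ 146 (mod 169)
9^39 ≡ 1 (mod 169) ✓
The order of 9 is 39, so the subgroup it generates has 39 elements.
[(Z/169Z)^× : ⟨9⟩] = 156/39 = 4.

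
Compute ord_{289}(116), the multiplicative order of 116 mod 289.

272

Since 116 ∈ (Z/289Z)^×, its order divides φ(289) = φ(17^2) = 17·(17−1) = 272 = 2^4 · 17.
Divisors of 272: 1, 2, 4, 8, 16, 17, 34, 68, 136, 272.
Test each divisor d:
116^1 ≡ 116
116^2 ≡ 162
116^4 ≡ 234
116^8 ≡ 135
116^16 ≡ 18
116^17 ≡ 65
116^34 ≡ 179
116^68 ≡ 251
116^136 ≡ 288
116^272 ≡ 1
Therefore the multiplicative order of 116 modulo 289 is 272.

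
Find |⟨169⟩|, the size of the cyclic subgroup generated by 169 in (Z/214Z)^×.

The order of 169 must divide φ(214) = φ(2)·φ(107) = 1·106 = 106 = 2 · 53.
Divisors of 106: 1, 2, 53, 106.
Check 169^d mod 214 for each divisor in increasing order:
169^1 ≡ 169
169^2 ≡ 99
169^53 ≡ 1
Therefore the multiplicative order of 169 modulo 214 is 53.

53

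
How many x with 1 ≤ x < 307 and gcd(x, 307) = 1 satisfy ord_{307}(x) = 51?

φ(307) = 307 − 1 = 306 = 2 · 3^2 · 17.
Since (Z/307Z)^× is cyclic of order 306, the number of elements of order d is φ(d) when d | 306 and 0 otherwise.
51 = 3 · 17 divides 306, and φ(51) = 32.

32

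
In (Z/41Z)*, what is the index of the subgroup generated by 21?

2

By Lagrange's theorem, ord_41(21) divides φ(41) = 41 − 1 = 40 = 2^3 · 5.
Divisors of 40: 1, 2, 4, 5, 8, 10, 20, 40.
Compute 21^d (mod 41) for the divisors d until we hit 1:
21^1 ≡ 21 (mod 41)
21^2 ≡ 31 (mod 41)
21^4 ≡ 18 (mod 41)
21^5 ≡ 9 (mod 41)
21^8 ≡ 37 (mod 41)
21^10 ≡ 40 (mod 41)
21^20 ≡ 1 (mod 41) ✓
The order of 21 is 20, so the subgroup it generates has 20 elements.
The index is φ(41) / ord(21) = 40 / 20 = 2.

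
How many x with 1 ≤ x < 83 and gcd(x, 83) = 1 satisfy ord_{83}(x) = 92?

0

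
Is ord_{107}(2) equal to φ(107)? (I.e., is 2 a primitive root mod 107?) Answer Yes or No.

Yes

φ(107) = 107 − 1 = 106 = 2 · 53.
An element g generates (Z/107Z)^× iff g^(106/q) ≢ 1 (mod 107) for each prime q ∈ {2, 53}.
2^53 ≡ 106 (mod 107)  [q = 2: ≢ 1 ✓]
2^2 ≡ 4 (mod 107)  [q = 53: ≢ 1 ✓]
Every test exponent gives a nontrivial residue, hence 2 generates the full group.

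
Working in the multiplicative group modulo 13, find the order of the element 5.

4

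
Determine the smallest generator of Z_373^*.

2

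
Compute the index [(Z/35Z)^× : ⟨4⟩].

4

Since 4 ∈ (Z/35Z)^×, its order divides φ(35) = φ(5·7) = (5−1)·(7−1) = 4·6 = 24 = 2^3 · 3.
Divisors of 24: 1, 2, 3, 4, 6, 8, 12, 24.
Compute 4^d (mod 35) for the divisors d until we hit 1:
4^1 ≡ 4 (mod 35)
4^2 ≡ 16 (mod 35)
4^3 ≡ 29 (mod 35)
4^4 ≡ 11 (mod 35)
4^6 ≡ 1 (mod 35) ✓
So ord_35(4) = 6, hence |⟨4⟩| = 6.
[(Z/35Z)^× : ⟨4⟩] = 24/6 = 4.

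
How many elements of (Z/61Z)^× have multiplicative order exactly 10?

φ(61) = 61 − 1 = 60 = 2^2 · 3 · 5.
In a cyclic group of order 60, there are φ(d) elements of order d for each divisor d of 60, and zero for non-divisors.
10 = 2 · 5 divides 60, and φ(10) = 4.

4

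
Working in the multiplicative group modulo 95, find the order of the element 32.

Since 32 ∈ (Z/95Z)^×, its order divides φ(95) = φ(5·19) = (5−1)·(19−1) = 4·18 = 72 = 2^3 · 3^2.
Divisors of 72: 1, 2, 3, 4, 6, 8, 9, 12, 18, 24, 36, 72.
Evaluate successive powers at the divisors of 72:
32^1 ≡ 32 (mod 95)
32^2 ≡ 74 (mod 95)
32^3 ≡ 88 (mod 95)
32^4 ≡ 61 (mod 95)
32^6 ≡ 49 (mod 95)
32^8 ≡ 16 (mod 95)
32^9 ≡ 37 (mod 95)
32^12 ≡ 26 (mod 95)
32^18 ≡ 39 (mod 95)
32^24 ≡ 11 (mod 95)
32^36 ≡ 1 (mod 95) ✓
Hence ord(32) = 36.

36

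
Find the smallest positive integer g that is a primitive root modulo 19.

φ(19) = 19 − 1 = 18 = 2 · 3^2.
g is a primitive root iff g^(18/q) ≢ 1 (mod 19) for each prime q ∈ {2, 3}.
g = 2: 2^9 ≡ 18; 2^6 ≡ 7 — none is 1, so 2 is a primitive root.
Hence the least primitive root of 19 is 2.

2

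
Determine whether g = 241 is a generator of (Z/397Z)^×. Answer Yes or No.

Yes

φ(397) = 397 − 1 = 396 = 2^2 · 3^2 · 11.
241 is a primitive root mod 397 iff 241^(φ(397)/q) ≢ 1 for every prime q | φ(397), i.e. q ∈ {2, 3, 11}.
241^198 ≡ 396 (mod 397)  [q = 2: ≢ 1 ✓]
241^132 ≡ 362 (mod 397)  [q = 3: ≢ 1 ✓]
241^36 ≡ 256 (mod 397)  [q = 11: ≢ 1 ✓]
Every test exponent gives a nontrivial residue, hence 241 generates the full group.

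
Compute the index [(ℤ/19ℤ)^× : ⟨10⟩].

Since 10 ∈ (Z/19Z)^×, its order divides φ(19) = 19 − 1 = 18 = 2 · 3^2.
Divisors of 18: 1, 2, 3, 6, 9, 18.
Test each divisor d:
10^1 ≡ 10 (mod 19)
10^2 ≡ 5 (mod 19)
10^3 ≡ 12 (mod 19)
10^6 ≡ 11 (mod 19)
10^9 ≡ 18 (mod 19)
10^18 ≡ 1 (mod 19) ✓
Thus |⟨10⟩| = ord(10) = 18.
Index = |(Z/19Z)^×| / |⟨10⟩| = 18 / 18 = 1.

1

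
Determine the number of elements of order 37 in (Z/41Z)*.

φ(41) = 41 − 1 = 40 = 2^3 · 5.
In a cyclic group of order 40, there are φ(d) elements of order d for each divisor d of 40, and zero for non-divisors.
37 does not divide 40, so no element of (Z/41Z)^× has order 37.

0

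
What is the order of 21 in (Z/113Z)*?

Since 21 ∈ (Z/113Z)^×, its order divides φ(113) = 113 − 1 = 112 = 2^4 · 7.
Divisors of 112: 1, 2, 4, 7, 8, 14, 16, 28, 56, 112.
Test each divisor d:
21^1 ≡ 21 (mod 113)
21^2 ≡ 102 (mod 113)
21^4 ≡ 8 (mod 113)
21^7 ≡ 73 (mod 113)
21^8 ≡ 64 (mod 113)
21^14 ≡ 18 (mod 113)
21^16 ≡ 28 (mod 113)
21^28 ≡ 98 (mod 113)
21^56 ≡ 112 (mod 113)
21^112 ≡ 1 (mod 113) ✓
So ord_113(21) = 112.

112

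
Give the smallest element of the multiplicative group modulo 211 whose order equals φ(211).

2

φ(211) = 211 − 1 = 210 = 2 · 3 · 5 · 7.
Test candidates g = 2, 3, … against the prime factors q ∈ {2, 3, 5, 7} of φ(211): g is a generator iff g^(210/q) ≢ 1 for every such q.
g = 2: 2^105 ≡ 210; 2^70 ≡ 196; 2^42 ≡ 107; 2^30 ≡ 171 — none is 1, so 2 is a primitive root.
Hence the least primitive root of 211 is 2.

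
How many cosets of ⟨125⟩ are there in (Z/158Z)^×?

ord(125) | φ(158) = φ(2)·φ(79) = 1·78 = 78 = 2 · 3 · 13.
Divisors of 78: 1, 2, 3, 6, 13, 26, 39, 78.
Check 125^d mod 158 for each divisor in increasing order:
125^1 ≡ 125 (mod 158)
125^2 ≡ 141 (mod 158)
125^3 ≡ 87 (mod 158)
125^6 ≡ 143 (mod 158)
125^13 ≡ 1 (mod 158) ✓
The order of 125 is 13, so the subgroup it generates has 13 elements.
The index is φ(158) / ord(125) = 78 / 13 = 6.

6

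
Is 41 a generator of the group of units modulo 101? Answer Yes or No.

φ(101) = 101 − 1 = 100 = 2^2 · 5^2.
It suffices to check that the order of 41 is not a proper divisor of 100: compute 41^(100/q) for q ∈ {2, 5}.
41^50 ≡ 100 (mod 101)  [q = 2: ≢ 1 ✓]
41^20 ≡ 1 (mod 101)  [q = 5: ≡ 1 ✗]
The check at q = 5 fails, so 41 generates a proper subgroup.

No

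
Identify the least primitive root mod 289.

3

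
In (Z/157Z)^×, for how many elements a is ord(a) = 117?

0

φ(157) = 157 − 1 = 156 = 2^2 · 3 · 13.
Since (Z/157Z)^× is cyclic of order 156, the number of elements of order d is φ(d) when d | 156 and 0 otherwise.
Here 156 is not a multiple of 117, so there are no elements of order 117.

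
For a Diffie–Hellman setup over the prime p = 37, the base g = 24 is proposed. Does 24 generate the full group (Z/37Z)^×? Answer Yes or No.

Yes

φ(37) = 37 − 1 = 36 = 2^2 · 3^2.
24 is a primitive root mod 37 iff 24^(φ(37)/q) ≢ 1 for every prime q | φ(37), i.e. q ∈ {2, 3}.
24^18 ≡ 36 (mod 37)  [q = 2: ≢ 1 ✓]
24^12 ≡ 10 (mod 37)  [q = 3: ≢ 1 ✓]
Every test exponent gives a nontrivial residue, hence 24 generates the full group.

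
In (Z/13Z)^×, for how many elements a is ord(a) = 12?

4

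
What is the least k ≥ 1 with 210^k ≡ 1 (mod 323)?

By Lagrange's theorem, ord_323(210) divides φ(323) = φ(17·19) = (17−1)·(19−1) = 16·18 = 288 = 2^5 · 3^2.
Divisors of 288: 1, 2, 3, 4, 6, 8, 9, 12, 16, 18, 24, 32, 36, 48, 72, 96, 144, 288.
Compute 210^d (mod 323) for the divisors d until we hit 1:
210^1 ≡ 210 (mod 323)
210^2 ≡ 172 (mod 323)
210^3 ≡ 267 (mod 323)
210^4 ≡ 191 (mod 323)
210^6 ≡ 229 (mod 323)
210^8 ≡ 305 (mod 323)
210^9 ≡ 96 (mod 323)
210^12 ≡ 115 (mod 323)
210^16 ≡ 1 (mod 323) ✓
The smallest such exponent is 16, so the order of 210 is 16.

16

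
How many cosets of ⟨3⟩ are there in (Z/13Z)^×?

4

The order of 3 must divide φ(13) = 13 − 1 = 12 = 2^2 · 3.
Divisors of 12: 1, 2, 3, 4, 6, 12.
Compute 3^d (mod 13) for the divisors d until we hit 1:
3^1 ≡ 3 (mod 13)
3^2 ≡ 9 (mod 13)
3^3 ≡ 1 (mod 13) ✓
Thus |⟨3⟩| = ord(3) = 3.
[(Z/13Z)^× : ⟨3⟩] = 12/3 = 4.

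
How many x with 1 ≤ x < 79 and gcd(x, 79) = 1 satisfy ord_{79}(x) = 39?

φ(79) = 79 − 1 = 78 = 2 · 3 · 13.
(Z/79Z)^× is cyclic (|G| = 78); a cyclic group of order m has exactly φ(d) elements of each order d | m, and none otherwise.
39 = 3 · 13 divides 78, and φ(39) = 24.

24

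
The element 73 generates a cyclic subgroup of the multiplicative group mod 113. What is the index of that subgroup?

7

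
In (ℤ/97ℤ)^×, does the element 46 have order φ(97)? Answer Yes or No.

No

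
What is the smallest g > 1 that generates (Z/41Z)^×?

6

φ(41) = 41 − 1 = 40 = 2^3 · 5.
Test candidates g = 2, 3, … against the prime factors q ∈ {2, 5} of φ(41): g is a generator iff g^(40/q) ≢ 1 for every such q.
g = 2: 2^20 ≡ 1 — hits 1, so not a primitive root.
g = 3: 3^20 ≡ 40; 3^8 ≡ 1 — hits 1, so not a primitive root.
g = 4: 4^20 ≡ 1 — hits 1, so not a primitive root.
g = 5: 5^20 ≡ 1 — hits 1, so not a primitive root.
g = 6: 6^20 ≡ 40; 6^8 ≡ 10 — none is 1, so 6 is a primitive root.
Hence the least primitive root of 41 is 6.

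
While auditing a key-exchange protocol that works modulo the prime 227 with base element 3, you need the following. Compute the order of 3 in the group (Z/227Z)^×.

Since 3 ∈ (Z/227Z)^×, its order divides φ(227) = 227 − 1 = 226 = 2 · 113.
Divisors of 226: 1, 2, 113, 226.
Compute 3^d (mod 227) for the divisors d until we hit 1:
3^1 ≡ 3 (mod 227)
3^2 ≡ 9 (mod 227)
3^113 ≡ 1 (mod 227) ✓
So ord_227(3) = 113.

113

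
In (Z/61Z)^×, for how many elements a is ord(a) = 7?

φ(61) = 61 − 1 = 60 = 2^2 · 3 · 5.
Since (Z/61Z)^× is cyclic of order 60, the number of elements of order d is φ(d) when d | 60 and 0 otherwise.
Since 7 ∤ 60, the count is 0.

0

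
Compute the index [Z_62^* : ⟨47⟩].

6

By Lagrange's theorem, ord_62(47) divides φ(62) = φ(2)·φ(31) = 1·30 = 30 = 2 · 3 · 5.
Divisors of 30: 1, 2, 3, 5, 6, 10, 15, 30.
Check 47^d mod 62 for each divisor in increasing order:
47^1 ≡ 47 (mod 62)
47^2 ≡ 39 (mod 62)
47^3 ≡ 35 (mod 62)
47^5 ≡ 1 (mod 62) ✓
The order of 47 is 5, so the subgroup it generates has 5 elements.
Index = |(Z/62Z)^×| / |⟨47⟩| = 30 / 5 = 6.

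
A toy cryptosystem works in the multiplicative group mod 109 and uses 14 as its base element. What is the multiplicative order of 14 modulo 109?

108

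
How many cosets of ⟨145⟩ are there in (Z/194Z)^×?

2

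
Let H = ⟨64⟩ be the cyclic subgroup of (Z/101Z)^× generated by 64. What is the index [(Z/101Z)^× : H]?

2

ord(64) | φ(101) = 101 − 1 = 100 = 2^2 · 5^2.
Divisors of 100: 1, 2, 4, 5, 10, 20, 25, 50, 100.
Test each divisor d:
64^1 ≡ 64 (mod 101)
64^2 ≡ 56 (mod 101)
64^4 ≡ 5 (mod 101)
64^5 ≡ 17 (mod 101)
64^10 ≡ 87 (mod 101)
64^20 ≡ 95 (mod 101)
64^25 ≡ 100 (mod 101)
64^50 ≡ 1 (mod 101) ✓
So ord_101(64) = 50, hence |⟨64⟩| = 50.
[(Z/101Z)^× : ⟨64⟩] = 100/50 = 2.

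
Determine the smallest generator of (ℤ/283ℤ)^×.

φ(283) = 283 − 1 = 282 = 2 · 3 · 47.
Test candidates g = 2, 3, … against the prime factors q ∈ {2, 3, 47} of φ(283): g is a generator iff g^(282/q) ≢ 1 for every such q.
g = 2: 2^141 ≡ 282; 2^94 ≡ 1 — hits 1, so not a primitive root.
g = 3: 3^141 ≡ 282; 3^94 ≡ 238; 3^6 ≡ 163 — none is 1, so 3 is a primitive root.
So 3 is the smallest generator of (Z/283Z)^×.

3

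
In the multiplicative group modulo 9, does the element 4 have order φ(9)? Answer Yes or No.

φ(9) = φ(3^2) = 3·(3−1) = 6 = 2 · 3.
An element g generates (Z/9Z)^× iff g^(6/q) ≢ 1 (mod 9) for each prime q ∈ {2, 3}.
4^3 ≡ 1 (mod 9)  [q = 2: ≡ 1 ✗]
4^2 ≡ 7 (mod 9)  [q = 3: ≢ 1 ✓]
Since 4^3 ≡ 1, the order of 4 divides 3 < 6, so 4 is not a primitive root.

No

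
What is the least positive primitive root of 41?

φ(41) = 41 − 1 = 40 = 2^3 · 5.
Test candidates g = 2, 3, … against the prime factors q ∈ {2, 5} of φ(41): g is a generator iff g^(40/q) ≢ 1 for every such q.
g = 2: 2^20 ≡ 1 — hits 1, so not a primitive root.
g = 3: 3^20 ≡ 40; 3^8 ≡ 1 — hits 1, so not a primitive root.
g = 4: 4^20 ≡ 1 — hits 1, so not a primitive root.
g = 5: 5^20 ≡ 1 — hits 1, so not a primitive root.
g = 6: 6^20 ≡ 40; 6^8 ≡ 10 — none is 1, so 6 is a primitive root.
So 6 is the smallest generator of (Z/41Z)^×.

6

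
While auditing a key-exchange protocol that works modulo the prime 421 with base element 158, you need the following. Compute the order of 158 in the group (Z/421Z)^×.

The order of 158 must divide φ(421) = 421 − 1 = 420 = 2^2 · 3 · 5 · 7.
Divisors of 420: 1, 2, 3, 4, 5, 6, 7, 10, 12, 14, 15, 20, 21, 28, 30, 35, 42, 60, 70, 84, 105, 140, 210, 420.
Check 158^d mod 421 for each divisor in increasing order:
158^1 ≡ 158 (mod 421)
158^2 ≡ 125 (mod 421)
158^3 ≡ 384 (mod 421)
158^4 ≡ 48 (mod 421)
158^5 ≡ 6 (mod 421)
158^6 ≡ 106 (mod 421)
158^7 ≡ 329 (mod 421)
158^10 ≡ 36 (mod 421)
158^12 ≡ 290 (mod 421)
158^14 ≡ 44 (mod 421)
158^15 ≡ 216 (mod 421)
158^20 ≡ 33 (mod 421)
158^21 ≡ 162 (mod 421)
158^28 ≡ 252 (mod 421)
158^30 ≡ 346 (mod 421)
158^35 ≡ 392 (mod 421)
158^42 ≡ 142 (mod 421)
158^60 ≡ 152 (mod 421)
158^70 ≡ 420 (mod 421)
158^84 ≡ 377 (mod 421)
158^105 ≡ 29 (mod 421)
158^140 ≡ 1 (mod 421) ✓
Therefore the multiplicative order of 158 modulo 421 is 140.

140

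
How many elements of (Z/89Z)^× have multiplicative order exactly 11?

10

φ(89) = 89 − 1 = 88 = 2^3 · 11.
Since (Z/89Z)^× is cyclic of order 88, the number of elements of order d is φ(d) when d | 88 and 0 otherwise.
11 | 88, and φ(11) = 11 − 1 = 10.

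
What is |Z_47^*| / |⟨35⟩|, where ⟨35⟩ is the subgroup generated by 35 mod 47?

1

By Lagrange's theorem, ord_47(35) divides φ(47) = 47 − 1 = 46 = 2 · 23.
Divisors of 46: 1, 2, 23, 46.
Check 35^d mod 47 for each divisor in increasing order:
35^1 ≡ 35 (mod 47)
35^2 ≡ 3 (mod 47)
35^23 ≡ 46 (mod 47)
35^46 ≡ 1 (mod 47) ✓
So ord_47(35) = 46, hence |⟨35⟩| = 46.
[(Z/47Z)^× : ⟨35⟩] = 46/46 = 1.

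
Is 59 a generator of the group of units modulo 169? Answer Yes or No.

Yes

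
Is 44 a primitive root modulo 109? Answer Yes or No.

Yes

φ(109) = 109 − 1 = 108 = 2^2 · 3^3.
It suffices to check that the order of 44 is not a proper divisor of 108: compute 44^(108/q) for q ∈ {2, 3}.
44^54 ≡ 108 (mod 109)  [q = 2: ≢ 1 ✓]
44^36 ≡ 45 (mod 109)  [q = 3: ≢ 1 ✓]
Every test exponent gives a nontrivial residue, hence 44 generates the full group.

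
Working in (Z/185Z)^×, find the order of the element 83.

ord(83) | φ(185) = φ(5·37) = (5−1)·(37−1) = 4·36 = 144 = 2^4 · 3^2.
Divisors of 144: 1, 2, 3, 4, 6, 8, 9, 12, 16, 18, 24, 36, 48, 72, 144.
Check 83^d mod 185 for each divisor in increasing order:
83^1 ≡ 83 (mod 185)
83^2 ≡ 44 (mod 185)
83^3 ≡ 137 (mod 185)
83^4 ≡ 86 (mod 185)
83^6 ≡ 84 (mod 185)
83^8 ≡ 181 (mod 185)
83^9 ≡ 38 (mod 185)
83^12 ≡ 26 (mod 185)
83^16 ≡ 16 (mod 185)
83^18 ≡ 149 (mod 185)
83^24 ≡ 121 (mod 185)
83^36 ≡ 1 (mod 185) ✓
The smallest such exponent is 36, so the order of 83 is 36.

36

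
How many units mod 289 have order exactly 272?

φ(289) = φ(17^2) = 17·(17−1) = 272 = 2^4 · 17.
(Z/289Z)^× is cyclic (|G| = 272); a cyclic group of order m has exactly φ(d) elements of each order d | m, and none otherwise.
272 = 2^4 · 17 divides 272, and φ(272) = 128.

128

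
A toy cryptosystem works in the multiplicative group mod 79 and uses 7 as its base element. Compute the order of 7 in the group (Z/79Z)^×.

Since 7 ∈ (Z/79Z)^×, its order divides φ(79) = 79 − 1 = 78 = 2 · 3 · 13.
Divisors of 78: 1, 2, 3, 6, 13, 26, 39, 78.
Test each divisor d:
7^1 ≡ 7 (mod 79)
7^2 ≡ 49 (mod 79)
7^3 ≡ 27 (mod 79)
7^6 ≡ 18 (mod 79)
7^13 ≡ 56 (mod 79)
7^26 ≡ 55 (mod 79)
7^39 ≡ 78 (mod 79)
7^78 ≡ 1 (mod 79) ✓
Hence ord(7) = 78.

78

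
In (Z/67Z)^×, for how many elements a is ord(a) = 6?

2

φ(67) = 67 − 1 = 66 = 2 · 3 · 11.
In a cyclic group of order 66, there are φ(d) elements of order d for each divisor d of 66, and zero for non-divisors.
6 = 2 · 3 divides 66, and φ(6) = 2.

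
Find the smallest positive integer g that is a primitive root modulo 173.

2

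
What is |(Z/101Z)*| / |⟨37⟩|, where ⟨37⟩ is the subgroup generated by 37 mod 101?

The order of 37 must divide φ(101) = 101 − 1 = 100 = 2^2 · 5^2.
Divisors of 100: 1, 2, 4, 5, 10, 20, 25, 50, 100.
Evaluate successive powers at the divisors of 100:
37^1 ≡ 37 (mod 101)
37^2 ≡ 56 (mod 101)
37^4 ≡ 5 (mod 101)
37^5 ≡ 84 (mod 101)
37^10 ≡ 87 (mod 101)
37^20 ≡ 95 (mod 101)
37^25 ≡ 1 (mod 101) ✓
So ord_101(37) = 25, hence |⟨37⟩| = 25.
[(Z/101Z)^× : ⟨37⟩] = 100/25 = 4.

4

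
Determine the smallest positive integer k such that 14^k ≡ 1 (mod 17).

16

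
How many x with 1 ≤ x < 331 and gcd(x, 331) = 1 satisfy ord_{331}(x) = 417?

0

φ(331) = 331 − 1 = 330 = 2 · 3 · 5 · 11.
In a cyclic group of order 330, there are φ(d) elements of order d for each divisor d of 330, and zero for non-divisors.
Since 417 ∤ 330, the count is 0.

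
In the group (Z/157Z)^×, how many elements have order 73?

φ(157) = 157 − 1 = 156 = 2^2 · 3 · 13.
In a cyclic group of order 156, there are φ(d) elements of order d for each divisor d of 156, and zero for non-divisors.
73 does not divide 156, so no element of (Z/157Z)^× has order 73.

0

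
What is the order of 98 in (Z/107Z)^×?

106

Since 98 ∈ (Z/107Z)^×, its order divides φ(107) = 107 − 1 = 106 = 2 · 53.
Divisors of 106: 1, 2, 53, 106.
Test each divisor d:
98^1 ≡ 98 (mod 107)
98^2 ≡ 81 (mod 107)
98^53 ≡ 106 (mod 107)
98^106 ≡ 1 (mod 107) ✓
Hence ord(98) = 106.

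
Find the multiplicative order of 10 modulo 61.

60

The order of 10 must divide φ(61) = 61 − 1 = 60 = 2^2 · 3 · 5.
Divisors of 60: 1, 2, 3, 4, 5, 6, 10, 12, 15, 20, 30, 60.
Check 10^d mod 61 for each divisor in increasing order:
10^1 ≡ 10 (mod 61)
10^2 ≡ 39 (mod 61)
10^3 ≡ 24 (mod 61)
10^4 ≡ 57 (mod 61)
10^5 ≡ 21 (mod 61)
10^6 ≡ 27 (mod 61)
10^10 ≡ 14 (mod 61)
10^12 ≡ 58 (mod 61)
10^15 ≡ 50 (mod 61)
10^20 ≡ 13 (mod 61)
10^30 ≡ 60 (mod 61)
10^60 ≡ 1 (mod 61) ✓
The smallest such exponent is 60, so the order of 10 is 60.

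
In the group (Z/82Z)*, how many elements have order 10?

4

φ(82) = φ(2)·φ(41) = 1·40 = 40 = 2^3 · 5.
(Z/82Z)^× is cyclic (|G| = 40); a cyclic group of order m has exactly φ(d) elements of each order d | m, and none otherwise.
10 = 2 · 5 divides 40, and φ(10) = 4.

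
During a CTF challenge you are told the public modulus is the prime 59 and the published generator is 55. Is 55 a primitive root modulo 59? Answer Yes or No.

Yes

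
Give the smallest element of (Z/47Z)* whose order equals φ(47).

φ(47) = 47 − 1 = 46 = 2 · 23.
Test candidates g = 2, 3, … against the prime factors q ∈ {2, 23} of φ(47): g is a generator iff g^(46/q) ≢ 1 for every such q.
g = 2: 2^23 ≡ 1 — hits 1, so not a primitive root.
g = 3: 3^23 ≡ 1 — hits 1, so not a primitive root.
g = 4: 4^23 ≡ 1 — hits 1, so not a primitive root.
g = 5: 5^23 ≡ 46; 5^2 ≡ 25 — none is 1, so 5 is a primitive root.
So 5 is the smallest generator of (Z/47Z)^×.

5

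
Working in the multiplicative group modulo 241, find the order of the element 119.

By Lagrange's theorem, ord_241(119) divides φ(241) = 241 − 1 = 240 = 2^4 · 3 · 5.
Divisors of 240: 1, 2, 3, 4, 5, 6, 8, 10, 12, 15, 16, 20, 24, 30, 40, 48, 60, 80, 120, 240.
Evaluate successive powers at the divisors of 240:
119^1 ≡ 119 (mod 241)
119^2 ≡ 183 (mod 241)
119^3 ≡ 87 (mod 241)
119^4 ≡ 231 (mod 241)
119^5 ≡ 15 (mod 241)
119^6 ≡ 98 (mod 241)
119^8 ≡ 100 (mod 241)
119^10 ≡ 225 (mod 241)
119^12 ≡ 205 (mod 241)
119^15 ≡ 1 (mod 241) ✓
Therefore the multiplicative order of 119 modulo 241 is 15.

15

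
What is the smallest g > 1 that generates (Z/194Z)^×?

φ(194) = φ(2)·φ(97) = 1·96 = 96 = 2^5 · 3.
g is a primitive root iff g^(96/q) ≢ 1 (mod 194) for each prime q ∈ {2, 3}.
g = 2: gcd(2, 194) = 2 > 1, not a unit — skip.
g = 3: 3^48 ≡ 1 — hits 1, so not a primitive root.
g = 4: gcd(4, 194) = 2 > 1, not a unit — skip.
g = 5: 5^48 ≡ 193; 5^32 ≡ 35 — none is 1, so 5 is a primitive root.
The smallest primitive root modulo 194 is 5.

5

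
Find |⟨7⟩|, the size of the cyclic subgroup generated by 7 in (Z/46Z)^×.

Since 7 ∈ (Z/46Z)^×, its order divides φ(46) = φ(2)·φ(23) = 1·22 = 22 = 2 · 11.
Divisors of 22: 1, 2, 11, 22.
Check 7^d mod 46 for each divisor in increasing order:
7^1 ≡ 7
7^2 ≡ 3
7^11 ≡ 45
7^22 ≡ 1
Hence ord(7) = 22.

22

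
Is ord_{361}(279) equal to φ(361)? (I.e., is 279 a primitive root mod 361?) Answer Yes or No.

Yes

φ(361) = φ(19^2) = 19·(19−1) = 342 = 2 · 3^2 · 19.
An element g generates (Z/361Z)^× iff g^(342/q) ≢ 1 (mod 361) for each prime q ∈ {2, 3, 19}.
279^171 ≡ 360 (mod 361)  [q = 2: ≢ 1 ✓]
279^114 ≡ 68 (mod 361)  [q = 3: ≢ 1 ✓]
279^18 ≡ 267 (mod 361)  [q = 19: ≢ 1 ✓]
None equal 1, so ord_361(279) = 342: 279 is a primitive root.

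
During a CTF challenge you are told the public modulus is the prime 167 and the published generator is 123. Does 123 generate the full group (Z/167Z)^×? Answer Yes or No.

φ(167) = 167 − 1 = 166 = 2 · 83.
123 is a primitive root mod 167 iff 123^(φ(167)/q) ≢ 1 for every prime q | φ(167), i.e. q ∈ {2, 83}.
123^83 ≡ 166 (mod 167)  [q = 2: ≢ 1 ✓]
123^2 ≡ 99 (mod 167)  [q = 83: ≢ 1 ✓]
None equal 1, so ord_167(123) = 166: 123 is a primitive root.

Yes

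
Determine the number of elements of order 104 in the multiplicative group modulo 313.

48

φ(313) = 313 − 1 = 312 = 2^3 · 3 · 13.
In a cyclic group of order 312, there are φ(d) elements of order d for each divisor d of 312, and zero for non-divisors.
104 = 2^3 · 13 divides 312, and φ(104) = 48.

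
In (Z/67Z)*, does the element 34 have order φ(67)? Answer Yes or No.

Yes

φ(67) = 67 − 1 = 66 = 2 · 3 · 11.
Test 34^(66/q) mod 67 for each prime factor q of 66:
34^33 ≡ 66 (mod 67)  [q = 2: ≢ 1 ✓]
34^22 ≡ 29 (mod 67)  [q = 3: ≢ 1 ✓]
34^6 ≡ 22 (mod 67)  [q = 11: ≢ 1 ✓]
Every test exponent gives a nontrivial residue, hence 34 generates the full group.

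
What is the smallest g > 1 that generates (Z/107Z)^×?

φ(107) = 107 − 1 = 106 = 2 · 53.
Test candidates g = 2, 3, … against the prime factors q ∈ {2, 53} of φ(107): g is a generator iff g^(106/q) ≢ 1 for every such q.
g = 2: 2^53 ≡ 106; 2^2 ≡ 4 — none is 1, so 2 is a primitive root.
So 2 is the smallest generator of (Z/107Z)^×.

2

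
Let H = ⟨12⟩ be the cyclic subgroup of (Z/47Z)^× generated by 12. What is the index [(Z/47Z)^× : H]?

2

By Lagrange's theorem, ord_47(12) divides φ(47) = 47 − 1 = 46 = 2 · 23.
Divisors of 46: 1, 2, 23, 46.
Compute 12^d (mod 47) for the divisors d until we hit 1:
12^1 ≡ 12 (mod 47)
12^2 ≡ 3 (mod 47)
12^23 ≡ 1 (mod 47) ✓
The order of 12 is 23, so the subgroup it generates has 23 elements.
[(Z/47Z)^× : ⟨12⟩] = 46/23 = 2.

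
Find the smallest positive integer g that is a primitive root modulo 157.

5

φ(157) = 157 − 1 = 156 = 2^2 · 3 · 13.
Test candidates g = 2, 3, … against the prime factors q ∈ {2, 3, 13} of φ(157): g is a generator iff g^(156/q) ≢ 1 for every such q.
g = 2: 2^78 ≡ 156; 2^52 ≡ 1 — hits 1, so not a primitive root.
g = 3: 3^78 ≡ 1 — hits 1, so not a primitive root.
g = 4: 4^78 ≡ 1 — hits 1, so not a primitive root.
g = 5: 5^78 ≡ 156; 5^52 ≡ 12; 5^12 ≡ 130 — none is 1, so 5 is a primitive root.
So 5 is the smallest generator of (Z/157Z)^×.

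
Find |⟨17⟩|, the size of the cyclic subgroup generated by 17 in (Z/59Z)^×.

29

The order of 17 must divide φ(59) = 59 − 1 = 58 = 2 · 29.
Divisors of 58: 1, 2, 29, 58.
Evaluate successive powers at the divisors of 58:
17^1 ≡ 17 (mod 59)
17^2 ≡ 53 (mod 59)
17^29 ≡ 1 (mod 59) ✓
The smallest such exponent is 29, so the order of 17 is 29.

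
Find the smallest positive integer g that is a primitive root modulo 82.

φ(82) = φ(2)·φ(41) = 1·40 = 40 = 2^3 · 5.
g is a primitive root iff g^(40/q) ≢ 1 (mod 82) for each prime q ∈ {2, 5}.
g = 2: gcd(2, 82) = 2 > 1, not a unit — skip.
g = 3: 3^20 ≡ 81; 3^8 ≡ 1 — hits 1, so not a primitive root.
g = 4: gcd(4, 82) = 2 > 1, not a unit — skip.
g = 5: 5^20 ≡ 1 — hits 1, so not a primitive root.
g = 6: gcd(6, 82) = 2 > 1, not a unit — skip.
g = 7: 7^20 ≡ 81; 7^8 ≡ 37 — none is 1, so 7 is a primitive root.
So 7 is the smallest generator of (Z/82Z)^×.

7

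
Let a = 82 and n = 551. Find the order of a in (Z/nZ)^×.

Since 82 ∈ (Z/551Z)^×, its order divides φ(551) = φ(19·29) = (19−1)·(29−1) = 18·28 = 504 = 2^3 · 3^2 · 7.
Divisors of 504: 1, 2, 3, 4, 6, 7, 8, 9, 12, 14, 18, 21, 24, 28, 36, 42, 56, 63, 72, 84, 126, 168, 252, 504.
Test each divisor d:
82^1 ≡ 82
82^2 ≡ 112
82^3 ≡ 368
82^4 ≡ 422
82^6 ≡ 429
82^7 ≡ 465
82^8 ≡ 111
82^9 ≡ 286
82^12 ≡ 7
82^14 ≡ 233
82^18 ≡ 248
82^21 ≡ 349
82^24 ≡ 49
82^28 ≡ 291
82^36 ≡ 343
82^42 ≡ 30
82^56 ≡ 378
82^63 ≡ 1
Therefore the multiplicative order of 82 modulo 551 is 63.

63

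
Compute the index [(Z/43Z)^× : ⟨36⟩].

ord(36) | φ(43) = 43 − 1 = 42 = 2 · 3 · 7.
Divisors of 42: 1, 2, 3, 6, 7, 14, 21, 42.
Test each divisor d:
36^1 ≡ 36 (mod 43)
36^2 ≡ 6 (mod 43)
36^3 ≡ 1 (mod 43) ✓
So ord_43(36) = 3, hence |⟨36⟩| = 3.
[(Z/43Z)^× : ⟨36⟩] = 42/3 = 14.

14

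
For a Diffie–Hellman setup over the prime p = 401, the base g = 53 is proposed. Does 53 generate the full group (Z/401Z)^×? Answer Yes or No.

Yes

φ(401) = 401 − 1 = 400 = 2^4 · 5^2.
It suffices to check that the order of 53 is not a proper divisor of 400: compute 53^(400/q) for q ∈ {2, 5}.
53^200 ≡ 400 (mod 401)  [q = 2: ≢ 1 ✓]
53^80 ≡ 318 (mod 401)  [q = 5: ≢ 1 ✓]
Every test exponent gives a nontrivial residue, hence 53 generates the full group.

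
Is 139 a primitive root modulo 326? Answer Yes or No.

φ(326) = φ(2)·φ(163) = 1·162 = 162 = 2 · 3^4.
An element g generates (Z/326Z)^× iff g^(162/q) ≢ 1 (mod 326) for each prime q ∈ {2, 3}.
139^81 ≡ 325 (mod 326)  [q = 2: ≢ 1 ✓]
139^54 ≡ 221 (mod 326)  [q = 3: ≢ 1 ✓]
Every test exponent gives a nontrivial residue, hence 139 generates the full group.

Yes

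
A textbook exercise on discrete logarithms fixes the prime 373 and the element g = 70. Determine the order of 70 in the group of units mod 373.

93

Since 70 ∈ (Z/373Z)^×, its order divides φ(373) = 373 − 1 = 372 = 2^2 · 3 · 31.
Divisors of 372: 1, 2, 3, 4, 6, 12, 31, 62, 93, 124, 186, 372.
Test each divisor d:
70^1 ≡ 70 (mod 373)
70^2 ≡ 51 (mod 373)
70^3 ≡ 213 (mod 373)
70^4 ≡ 363 (mod 373)
70^6 ≡ 236 (mod 373)
70^12 ≡ 119 (mod 373)
70^31 ≡ 88 (mod 373)
70^62 ≡ 284 (mod 373)
70^93 ≡ 1 (mod 373) ✓
So ord_373(70) = 93.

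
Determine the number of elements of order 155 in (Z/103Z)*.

φ(103) = 103 − 1 = 102 = 2 · 3 · 17.
Since (Z/103Z)^× is cyclic of order 102, the number of elements of order d is φ(d) when d | 102 and 0 otherwise.
Since 155 ∤ 102, the count is 0.

0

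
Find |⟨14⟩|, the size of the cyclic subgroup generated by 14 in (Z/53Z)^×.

52

The order of 14 must divide φ(53) = 53 − 1 = 52 = 2^2 · 13.
Divisors of 52: 1, 2, 4, 13, 26, 52.
Test each divisor d:
14^1 ≡ 14 (mod 53)
14^2 ≡ 37 (mod 53)
14^4 ≡ 44 (mod 53)
14^13 ≡ 23 (mod 53)
14^26 ≡ 52 (mod 53)
14^52 ≡ 1 (mod 53) ✓
Therefore the multiplicative order of 14 modulo 53 is 52.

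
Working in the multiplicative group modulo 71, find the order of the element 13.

By Lagrange's theorem, ord_71(13) divides φ(71) = 71 − 1 = 70 = 2 · 5 · 7.
Divisors of 70: 1, 2, 5, 7, 10, 14, 35, 70.
Compute 13^d (mod 71) for the divisors d until we hit 1:
13^1 ≡ 13
13^2 ≡ 27
13^5 ≡ 34
13^7 ≡ 66
13^10 ≡ 20
13^14 ≡ 25
13^35 ≡ 70
13^70 ≡ 1
Hence ord(13) = 70.

70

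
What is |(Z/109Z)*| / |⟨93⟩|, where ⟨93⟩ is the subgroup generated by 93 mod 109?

The order of 93 must divide φ(109) = 109 − 1 = 108 = 2^2 · 3^3.
Divisors of 108: 1, 2, 3, 4, 6, 9, 12, 18, 27, 36, 54, 108.
Evaluate successive powers at the divisors of 108:
93^1 ≡ 93 (mod 109)
93^2 ≡ 38 (mod 109)
93^3 ≡ 46 (mod 109)
93^4 ≡ 27 (mod 109)
93^6 ≡ 45 (mod 109)
93^9 ≡ 108 (mod 109)
93^12 ≡ 63 (mod 109)
93^18 ≡ 1 (mod 109) ✓
The order of 93 is 18, so the subgroup it generates has 18 elements.
[(Z/109Z)^× : ⟨93⟩] = 108/18 = 6.

6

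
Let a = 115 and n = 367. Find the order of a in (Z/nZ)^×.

ord(115) | φ(367) = 367 − 1 = 366 = 2 · 3 · 61.
Divisors of 366: 1, 2, 3, 6, 61, 122, 183, 366.
Test each divisor d:
115^1 ≡ 115 (mod 367)
115^2 ≡ 13 (mod 367)
115^3 ≡ 27 (mod 367)
115^6 ≡ 362 (mod 367)
115^61 ≡ 84 (mod 367)
115^122 ≡ 83 (mod 367)
115^183 ≡ 366 (mod 367)
115^366 ≡ 1 (mod 367) ✓
Hence ord(115) = 366.

366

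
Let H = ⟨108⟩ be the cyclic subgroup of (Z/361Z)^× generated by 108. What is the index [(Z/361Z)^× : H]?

1

The order of 108 must divide φ(361) = φ(19^2) = 19·(19−1) = 342 = 2 · 3^2 · 19.
Divisors of 342: 1, 2, 3, 6, 9, 18, 19, 38, 57, 114, 171, 342.
Test each divisor d:
108^1 ≡ 108 (mod 361)
108^2 ≡ 112 (mod 361)
108^3 ≡ 183 (mod 361)
108^6 ≡ 277 (mod 361)
108^9 ≡ 151 (mod 361)
108^18 ≡ 58 (mod 361)
108^19 ≡ 127 (mod 361)
108^38 ≡ 245 (mod 361)
108^57 ≡ 69 (mod 361)
108^114 ≡ 68 (mod 361)
108^171 ≡ 360 (mod 361)
108^342 ≡ 1 (mod 361) ✓
The order of 108 is 342, so the subgroup it generates has 342 elements.
Index = |(Z/361Z)^×| / |⟨108⟩| = 342 / 342 = 1.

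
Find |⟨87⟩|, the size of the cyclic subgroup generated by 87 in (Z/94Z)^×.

46

ord(87) | φ(94) = φ(2)·φ(47) = 1·46 = 46 = 2 · 23.
Divisors of 46: 1, 2, 23, 46.
Check 87^d mod 94 for each divisor in increasing order:
87^1 ≡ 87
87^2 ≡ 49
87^23 ≡ 93
87^46 ≡ 1
Therefore the multiplicative order of 87 modulo 94 is 46.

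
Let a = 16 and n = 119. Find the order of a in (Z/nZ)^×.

ord(16) | φ(119) = φ(7·17) = (7−1)·(17−1) = 6·16 = 96 = 2^5 · 3.
Divisors of 96: 1, 2, 3, 4, 6, 8, 12, 16, 24, 32, 48, 96.
Evaluate successive powers at the divisors of 96:
16^1 ≡ 16
16^2 ≡ 18
16^3 ≡ 50
16^4 ≡ 86
16^6 ≡ 1
So ord_119(16) = 6.

6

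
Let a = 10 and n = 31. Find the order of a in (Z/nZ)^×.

ord(10) | φ(31) = 31 − 1 = 30 = 2 · 3 · 5.
Divisors of 30: 1, 2, 3, 5, 6, 10, 15, 30.
Compute 10^d (mod 31) for the divisors d until we hit 1:
10^1 ≡ 10
10^2 ≡ 7
10^3 ≡ 8
10^5 ≡ 25
10^6 ≡ 2
10^10 ≡ 5
10^15 ≡ 1
Therefore the multiplicative order of 10 modulo 31 is 15.

15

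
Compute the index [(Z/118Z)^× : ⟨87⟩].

2

ord(87) | φ(118) = φ(2)·φ(59) = 1·58 = 58 = 2 · 29.
Divisors of 58: 1, 2, 29, 58.
Check 87^d mod 118 for each divisor in increasing order:
87^1 ≡ 87 (mod 118)
87^2 ≡ 17 (mod 118)
87^29 ≡ 1 (mod 118) ✓
So ord_118(87) = 29, hence |⟨87⟩| = 29.
Index = |(Z/118Z)^×| / |⟨87⟩| = 58 / 29 = 2.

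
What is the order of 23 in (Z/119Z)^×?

48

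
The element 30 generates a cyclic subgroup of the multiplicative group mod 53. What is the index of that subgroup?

13

The order of 30 must divide φ(53) = 53 − 1 = 52 = 2^2 · 13.
Divisors of 52: 1, 2, 4, 13, 26, 52.
Evaluate successive powers at the divisors of 52:
30^1 ≡ 30 (mod 53)
30^2 ≡ 52 (mod 53)
30^4 ≡ 1 (mod 53) ✓
Thus |⟨30⟩| = ord(30) = 4.
The index is φ(53) / ord(30) = 52 / 4 = 13.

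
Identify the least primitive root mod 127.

φ(127) = 127 − 1 = 126 = 2 · 3^2 · 7.
g is a primitive root iff g^(126/q) ≢ 1 (mod 127) for each prime q ∈ {2, 3, 7}.
g = 2: 2^63 ≡ 1 — hits 1, so not a primitive root.
g = 3: 3^63 ≡ 126; 3^42 ≡ 107; 3^18 ≡ 4 — none is 1, so 3 is a primitive root.
Hence the least primitive root of 127 is 3.

3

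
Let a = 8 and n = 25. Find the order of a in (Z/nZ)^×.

The order of 8 must divide φ(25) = φ(5^2) = 5·(5−1) = 20 = 2^2 · 5.
Divisors of 20: 1, 2, 4, 5, 10, 20.
Evaluate successive powers at the divisors of 20:
8^1 ≡ 8 (mod 25)
8^2 ≡ 14 (mod 25)
8^4 ≡ 21 (mod 25)
8^5 ≡ 18 (mod 25)
8^10 ≡ 24 (mod 25)
8^20 ≡ 1 (mod 25) ✓
The smallest such exponent is 20, so the order of 8 is 20.

20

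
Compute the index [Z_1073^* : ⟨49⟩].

16

ord(49) | φ(1073) = φ(29·37) = (29−1)·(37−1) = 28·36 = 1008 = 2^4 · 3^2 · 7.
Divisors of 1008: 1, 2, 3, 4, 6, 7, 8, 9, 12, 14, 16, 18, 21, 24, 28, 36, 42, 48, 56, 63, 72, 84, 112, 126, 144, 168, 252, 336, 504, 1008.
Evaluate successive powers at the divisors of 1008:
49^1 ≡ 49 (mod 1073)
49^2 ≡ 255 (mod 1073)
49^3 ≡ 692 (mod 1073)
49^4 ≡ 645 (mod 1073)
49^6 ≡ 306 (mod 1073)
49^7 ≡ 1045 (mod 1073)
49^8 ≡ 774 (mod 1073)
49^9 ≡ 371 (mod 1073)
49^12 ≡ 285 (mod 1073)
49^14 ≡ 784 (mod 1073)
49^16 ≡ 342 (mod 1073)
49^18 ≡ 297 (mod 1073)
49^21 ≡ 581 (mod 1073)
49^24 ≡ 750 (mod 1073)
49^28 ≡ 900 (mod 1073)
49^36 ≡ 223 (mod 1073)
49^42 ≡ 639 (mod 1073)
49^48 ≡ 248 (mod 1073)
49^56 ≡ 958 (mod 1073)
49^63 ≡ 1 (mod 1073) ✓
The order of 49 is 63, so the subgroup it generates has 63 elements.
[(Z/1073Z)^× : ⟨49⟩] = 1008/63 = 16.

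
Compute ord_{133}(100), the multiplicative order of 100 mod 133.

9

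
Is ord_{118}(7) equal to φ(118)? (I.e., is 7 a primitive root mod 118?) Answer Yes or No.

φ(118) = φ(2)·φ(59) = 1·58 = 58 = 2 · 29.
An element g generates (Z/118Z)^× iff g^(58/q) ≢ 1 (mod 118) for each prime q ∈ {2, 29}.
7^29 ≡ 1 (mod 118)  [q = 2: ≡ 1 ✗]
7^2 ≡ 49 (mod 118)  [q = 29: ≢ 1 ✓]
7^29 ≡ 1 shows ord(7) | 29, strictly less than φ(118); not a primitive root.

No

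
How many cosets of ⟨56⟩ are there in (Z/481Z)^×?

The order of 56 must divide φ(481) = φ(13·37) = (13−1)·(37−1) = 12·36 = 432 = 2^4 · 3^3.
Divisors of 432: 1, 2, 3, 4, 6, 8, 9, 12, 16, 18, 24, 27, 36, 48, 54, 72, 108, 144, 216, 432.
Test each divisor d:
56^1 ≡ 56 (mod 481)
56^2 ≡ 250 (mod 481)
56^3 ≡ 51 (mod 481)
56^4 ≡ 451 (mod 481)
56^6 ≡ 196 (mod 481)
56^8 ≡ 419 (mod 481)
56^9 ≡ 376 (mod 481)
56^12 ≡ 417 (mod 481)
56^16 ≡ 477 (mod 481)
56^18 ≡ 443 (mod 481)
56^24 ≡ 248 (mod 481)
56^27 ≡ 142 (mod 481)
56^36 ≡ 1 (mod 481) ✓
So ord_481(56) = 36, hence |⟨56⟩| = 36.
The index is φ(481) / ord(56) = 432 / 36 = 12.

12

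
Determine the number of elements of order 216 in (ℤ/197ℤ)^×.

φ(197) = 197 − 1 = 196 = 2^2 · 7^2.
Since (Z/197Z)^× is cyclic of order 196, the number of elements of order d is φ(d) when d | 196 and 0 otherwise.
216 does not divide 196, so no element of (Z/197Z)^× has order 216.

0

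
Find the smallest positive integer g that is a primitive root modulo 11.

2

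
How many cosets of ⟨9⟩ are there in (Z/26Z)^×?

4

Since 9 ∈ (Z/26Z)^×, its order divides φ(26) = φ(2)·φ(13) = 1·12 = 12 = 2^2 · 3.
Divisors of 12: 1, 2, 3, 4, 6, 12.
Compute 9^d (mod 26) for the divisors d until we hit 1:
9^1 ≡ 9 (mod 26)
9^2 ≡ 3 (mod 26)
9^3 ≡ 1 (mod 26) ✓
Thus |⟨9⟩| = ord(9) = 3.
[(Z/26Z)^× : ⟨9⟩] = 12/3 = 4.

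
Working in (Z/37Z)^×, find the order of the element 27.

6

ord(27) | φ(37) = 37 − 1 = 36 = 2^2 · 3^2.
Divisors of 36: 1, 2, 3, 4, 6, 9, 12, 18, 36.
Check 27^d mod 37 for each divisor in increasing order:
27^1 ≡ 27 (mod 37)
27^2 ≡ 26 (mod 37)
27^3 ≡ 36 (mod 37)
27^4 ≡ 10 (mod 37)
27^6 ≡ 1 (mod 37) ✓
Therefore the multiplicative order of 27 modulo 37 is 6.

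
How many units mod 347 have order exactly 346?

φ(347) = 347 − 1 = 346 = 2 · 173.
(Z/347Z)^× is cyclic (|G| = 346); a cyclic group of order m has exactly φ(d) elements of each order d | m, and none otherwise.
346 = 2 · 173 divides 346, and φ(346) = 172.

172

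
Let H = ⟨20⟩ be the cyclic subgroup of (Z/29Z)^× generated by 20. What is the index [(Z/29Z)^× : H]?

Since 20 ∈ (Z/29Z)^×, its order divides φ(29) = 29 − 1 = 28 = 2^2 · 7.
Divisors of 28: 1, 2, 4, 7, 14, 28.
Compute 20^d (mod 29) for the divisors d until we hit 1:
20^1 ≡ 20 (mod 29)
20^2 ≡ 23 (mod 29)
20^4 ≡ 7 (mod 29)
20^7 ≡ 1 (mod 29) ✓
Thus |⟨20⟩| = ord(20) = 7.
Index = |(Z/29Z)^×| / |⟨20⟩| = 28 / 7 = 4.

4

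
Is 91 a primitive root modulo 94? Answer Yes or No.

Yes

φ(94) = φ(2)·φ(47) = 1·46 = 46 = 2 · 23.
Test 91^(46/q) mod 94 for each prime factor q of 46:
91^23 ≡ 93 (mod 94)  [q = 2: ≢ 1 ✓]
91^2 ≡ 9 (mod 94)  [q = 23: ≢ 1 ✓]
None equal 1, so ord_94(91) = 46: 91 is a primitive root.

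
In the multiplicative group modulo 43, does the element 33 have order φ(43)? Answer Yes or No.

φ(43) = 43 − 1 = 42 = 2 · 3 · 7.
It suffices to check that the order of 33 is not a proper divisor of 42: compute 33^(42/q) for q ∈ {2, 3, 7}.
33^21 ≡ 42 (mod 43)  [q = 2: ≢ 1 ✓]
33^14 ≡ 36 (mod 43)  [q = 3: ≢ 1 ✓]
33^6 ≡ 35 (mod 43)  [q = 7: ≢ 1 ✓]
Every test exponent gives a nontrivial residue, hence 33 generates the full group.

Yes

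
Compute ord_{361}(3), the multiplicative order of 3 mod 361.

Since 3 ∈ (Z/361Z)^×, its order divides φ(361) = φ(19^2) = 19·(19−1) = 342 = 2 · 3^2 · 19.
Divisors of 342: 1, 2, 3, 6, 9, 18, 19, 38, 57, 114, 171, 342.
Compute 3^d (mod 361) for the divisors d until we hit 1:
3^1 ≡ 3 (mod 361)
3^2 ≡ 9 (mod 361)
3^3 ≡ 27 (mod 361)
3^6 ≡ 7 (mod 361)
3^9 ≡ 189 (mod 361)
3^18 ≡ 343 (mod 361)
3^19 ≡ 307 (mod 361)
3^38 ≡ 28 (mod 361)
3^57 ≡ 293 (mod 361)
3^114 ≡ 292 (mod 361)
3^171 ≡ 360 (mod 361)
3^342 ≡ 1 (mod 361) ✓
Therefore the multiplicative order of 3 modulo 361 is 342.

342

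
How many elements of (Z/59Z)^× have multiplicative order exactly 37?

φ(59) = 59 − 1 = 58 = 2 · 29.
(Z/59Z)^× is cyclic (|G| = 58); a cyclic group of order m has exactly φ(d) elements of each order d | m, and none otherwise.
37 does not divide 58, so no element of (Z/59Z)^× has order 37.

0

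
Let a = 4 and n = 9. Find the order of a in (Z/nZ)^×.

3

Since 4 ∈ (Z/9Z)^×, its order divides φ(9) = φ(3^2) = 3·(3−1) = 6 = 2 · 3.
Divisors of 6: 1, 2, 3, 6.
Evaluate successive powers at the divisors of 6:
4^1 ≡ 4 (mod 9)
4^2 ≡ 7 (mod 9)
4^3 ≡ 1 (mod 9) ✓
Therefore the multiplicative order of 4 modulo 9 is 3.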